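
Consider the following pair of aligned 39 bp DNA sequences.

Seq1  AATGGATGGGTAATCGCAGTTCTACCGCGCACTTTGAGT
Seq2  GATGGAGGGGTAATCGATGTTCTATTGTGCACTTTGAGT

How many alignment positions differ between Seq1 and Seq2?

7

The sequences differ at positions 1 (A/G), 7 (T/G), 17 (C/A), 18 (A/T), 25 (C/T), 26 (C/T), 28 (C/T).
That gives 7 mismatches out of 39 aligned sites, so the Hamming distance is 7.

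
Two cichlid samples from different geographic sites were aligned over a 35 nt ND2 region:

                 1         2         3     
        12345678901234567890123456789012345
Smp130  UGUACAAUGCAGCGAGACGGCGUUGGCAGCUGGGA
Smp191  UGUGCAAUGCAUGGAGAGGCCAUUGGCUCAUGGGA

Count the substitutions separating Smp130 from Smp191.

9

Differing sites — 4:A/G; 12:G/U; 13:C/G; 18:C/G; 20:G/C; 22:G/A; 28:A/U; 29:G/C; 30:C/A.
That gives 9 mismatches out of 35 aligned sites, so the Hamming distance is 9.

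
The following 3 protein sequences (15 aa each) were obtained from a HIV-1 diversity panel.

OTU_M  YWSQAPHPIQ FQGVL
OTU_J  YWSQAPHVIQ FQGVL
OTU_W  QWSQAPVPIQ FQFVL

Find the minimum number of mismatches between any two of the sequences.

Pairwise Hamming distances:
  OTU_M vs OTU_J: 1
  OTU_M vs OTU_W: 3
  OTU_J vs OTU_W: 4
The smallest is 1, between OTU_M and OTU_J.

1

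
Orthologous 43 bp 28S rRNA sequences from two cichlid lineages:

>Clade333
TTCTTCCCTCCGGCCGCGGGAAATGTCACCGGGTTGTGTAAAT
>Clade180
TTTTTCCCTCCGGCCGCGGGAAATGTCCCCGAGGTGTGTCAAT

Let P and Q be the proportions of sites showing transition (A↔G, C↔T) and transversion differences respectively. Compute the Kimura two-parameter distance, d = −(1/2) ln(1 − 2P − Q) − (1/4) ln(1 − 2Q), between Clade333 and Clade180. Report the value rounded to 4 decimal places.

Mismatches occur at site 3 (C→T, transition), site 28 (A→C, transversion), site 32 (G→A, transition), site 34 (T→G, transversion), site 40 (A→C, transversion).
Of the 5 differences, 2 transitions and 3 transversions over 43 sites: P = 2/43 = 0.046512, Q = 3/43 = 0.069767.
d = −0.5·ln(0.837209) − 0.25·ln(0.860466) = −0.5·(-0.177682) − 0.25·(-0.150281) = 0.1264.

0.1264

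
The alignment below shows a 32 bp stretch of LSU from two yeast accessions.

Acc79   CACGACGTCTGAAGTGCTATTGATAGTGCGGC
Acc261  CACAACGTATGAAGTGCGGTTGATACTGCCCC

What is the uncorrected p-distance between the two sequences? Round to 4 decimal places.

0.2188

Mismatches occur at site 4 (G→A), site 9 (C→A), site 18 (T→G), site 19 (A→G), site 26 (G→C), site 30 (G→C), site 31 (G→C).
There are 7 differences over 32 sites, so p = 7/32 = 0.2188.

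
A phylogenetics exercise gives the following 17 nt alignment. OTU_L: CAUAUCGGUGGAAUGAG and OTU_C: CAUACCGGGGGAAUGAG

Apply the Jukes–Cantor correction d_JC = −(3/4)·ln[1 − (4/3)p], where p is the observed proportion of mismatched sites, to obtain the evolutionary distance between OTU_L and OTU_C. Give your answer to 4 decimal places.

0.1280

Differing sites — 5:U/C; 9:U/G.
p = 2/17 = 0.117647.
d = −0.75 · ln(1 − (4/3)·0.117647) = −0.75 · ln(0.843137) = −0.75 · (-0.170626) = 0.1280.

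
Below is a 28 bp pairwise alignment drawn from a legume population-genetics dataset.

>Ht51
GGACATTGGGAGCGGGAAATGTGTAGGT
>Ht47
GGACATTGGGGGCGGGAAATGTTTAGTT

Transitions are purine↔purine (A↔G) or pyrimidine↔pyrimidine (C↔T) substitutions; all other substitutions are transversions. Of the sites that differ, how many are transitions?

Differing sites — 11:A/G (Ti); 23:G/T (Tv); 27:G/T (Tv).
Of the 3 differences, 1 transition and 2 transversions, so the answer is 1.

1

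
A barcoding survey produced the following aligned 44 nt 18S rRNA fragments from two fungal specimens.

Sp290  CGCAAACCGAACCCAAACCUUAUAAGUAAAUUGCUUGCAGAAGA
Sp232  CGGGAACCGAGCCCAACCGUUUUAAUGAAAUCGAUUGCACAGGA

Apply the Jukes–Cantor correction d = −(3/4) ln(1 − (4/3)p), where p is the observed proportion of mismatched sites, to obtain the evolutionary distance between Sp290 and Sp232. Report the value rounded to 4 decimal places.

0.3390

Differing sites — 3:C/G; 4:A/G; 11:A/G; 17:A/C; 19:C/G; 22:A/U; 26:G/U; 27:U/G; 32:U/C; 34:C/A; 40:G/C; 42:A/G.
p = 12/44 = 0.272727.
d = −0.75 · ln(1 − (4/3)·0.272727) = −0.75 · ln(0.636364) = −0.75 · (-0.451985) = 0.3390.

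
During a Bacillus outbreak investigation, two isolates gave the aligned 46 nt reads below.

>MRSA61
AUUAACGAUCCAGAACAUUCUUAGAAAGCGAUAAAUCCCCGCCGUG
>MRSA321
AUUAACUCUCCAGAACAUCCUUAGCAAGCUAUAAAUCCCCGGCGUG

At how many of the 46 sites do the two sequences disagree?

Differing sites — 7:G/U; 8:A/C; 19:U/C; 25:A/C; 30:G/U; 42:C/G.
That gives 6 mismatches out of 46 aligned sites, so the Hamming distance is 6.

6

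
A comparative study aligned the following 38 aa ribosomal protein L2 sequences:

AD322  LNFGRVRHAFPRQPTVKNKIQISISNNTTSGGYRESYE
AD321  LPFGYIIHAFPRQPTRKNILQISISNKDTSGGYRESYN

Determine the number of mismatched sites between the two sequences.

The sequences differ at positions 2 (N/P), 5 (R/Y), 6 (V/I), 7 (R/I), 16 (V/R), 19 (K/I), 20 (I/L), 27 (N/K), 28 (T/D), 38 (E/N).
That gives 10 mismatches out of 38 aligned sites, so the Hamming distance is 10.

10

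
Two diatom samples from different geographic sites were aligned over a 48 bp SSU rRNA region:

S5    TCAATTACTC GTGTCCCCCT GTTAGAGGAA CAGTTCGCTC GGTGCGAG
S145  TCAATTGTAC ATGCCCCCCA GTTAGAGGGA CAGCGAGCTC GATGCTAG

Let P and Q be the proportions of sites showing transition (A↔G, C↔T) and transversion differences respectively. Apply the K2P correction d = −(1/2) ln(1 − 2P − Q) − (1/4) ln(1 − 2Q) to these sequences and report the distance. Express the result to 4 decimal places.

The sequences differ at positions 7 (A/G, transition), 8 (C/T, transition), 9 (T/A, transversion), 11 (G/A, transition), 14 (T/C, transition), 20 (T/A, transversion), 29 (A/G, transition), 34 (T/C, transition), 35 (T/G, transversion), 36 (C/A, transversion), 42 (G/A, transition), 46 (G/T, transversion).
Of the 12 differences, 7 transitions and 5 transversions over 48 sites: P = 7/48 = 0.145833, Q = 5/48 = 0.104167.
d = −0.5·ln(0.604167) − 0.25·ln(0.791666) = −0.5·(-0.503905) − 0.25·(-0.233616) = 0.3104.

0.3104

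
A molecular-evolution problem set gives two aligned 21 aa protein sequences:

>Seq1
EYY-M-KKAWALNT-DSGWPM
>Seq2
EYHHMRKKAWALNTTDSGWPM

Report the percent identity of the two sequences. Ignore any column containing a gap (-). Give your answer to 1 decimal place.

Excluding the 3 gap columns leaves 18 comparable sites.
The sequences differ at position 3 (Y/H).
17 of the 18 comparable sites match, so the percent identity is 17/18 × 100 = 94.4%.

94.4%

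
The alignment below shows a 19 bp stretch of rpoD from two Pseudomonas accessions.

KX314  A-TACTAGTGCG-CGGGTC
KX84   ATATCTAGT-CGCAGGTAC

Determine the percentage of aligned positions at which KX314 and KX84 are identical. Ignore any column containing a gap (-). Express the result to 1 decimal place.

68.8%

Excluding the 3 gap columns leaves 16 comparable sites.
Mismatches occur at site 3 (T↔A), site 4 (A↔T), site 14 (C↔A), site 17 (G↔T), site 18 (T↔A).
11 of the 16 comparable sites match, so the percent identity is 11/16 × 100 = 68.8%.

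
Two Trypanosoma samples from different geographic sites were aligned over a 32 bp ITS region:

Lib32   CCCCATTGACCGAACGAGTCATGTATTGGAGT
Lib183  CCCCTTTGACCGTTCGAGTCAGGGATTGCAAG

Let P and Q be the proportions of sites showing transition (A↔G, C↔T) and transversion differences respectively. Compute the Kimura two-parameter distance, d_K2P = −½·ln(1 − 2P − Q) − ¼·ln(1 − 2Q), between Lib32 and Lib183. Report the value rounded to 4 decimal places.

0.3090

The sequences differ at positions 5 (A/T, transversion), 13 (A/T, transversion), 14 (A/T, transversion), 22 (T/G, transversion), 24 (T/G, transversion), 29 (G/C, transversion), 31 (G/A, transition), 32 (T/G, transversion).
Of the 8 differences, 1 transition and 7 transversions over 32 sites: P = 1/32 = 0.031250, Q = 7/32 = 0.218750.
d = −0.5·ln(0.718750) − 0.25·ln(0.562500) = −0.5·(-0.330242) − 0.25·(-0.575364) = 0.3090.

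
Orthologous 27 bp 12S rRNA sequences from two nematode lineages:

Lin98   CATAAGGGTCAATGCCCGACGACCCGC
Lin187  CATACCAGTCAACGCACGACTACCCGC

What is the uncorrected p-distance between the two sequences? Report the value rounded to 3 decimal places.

0.222

The sequences differ at positions 5 (A/C), 6 (G/C), 7 (G/A), 13 (T/C), 16 (C/A), 21 (G/T).
There are 6 differences over 27 sites, so p = 6/27 = 0.222.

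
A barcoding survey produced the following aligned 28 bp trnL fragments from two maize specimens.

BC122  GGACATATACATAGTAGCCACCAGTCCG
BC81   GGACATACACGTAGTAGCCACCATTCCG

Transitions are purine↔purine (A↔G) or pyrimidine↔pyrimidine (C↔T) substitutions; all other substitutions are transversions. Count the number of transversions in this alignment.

1

Mismatches occur at site 8 (T/C, transition), site 11 (A/G, transition), site 24 (G/T, transversion).
Of the 3 differences, 2 transitions and 1 transversion, so the answer is 1.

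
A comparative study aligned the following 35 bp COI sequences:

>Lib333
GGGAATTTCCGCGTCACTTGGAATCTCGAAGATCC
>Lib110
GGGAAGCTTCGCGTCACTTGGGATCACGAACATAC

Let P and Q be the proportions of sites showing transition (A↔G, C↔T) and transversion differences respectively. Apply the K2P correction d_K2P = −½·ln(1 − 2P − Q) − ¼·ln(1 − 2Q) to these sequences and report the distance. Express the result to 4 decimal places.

Differing sites — 6:T/G (Tv); 7:T/C (Ti); 9:C/T (Ti); 22:A/G (Ti); 26:T/A (Tv); 31:G/C (Tv); 34:C/A (Tv).
Of the 7 differences, 3 transitions and 4 transversions over 35 sites: P = 3/35 = 0.085714, Q = 4/35 = 0.114286.
d = −0.5·ln(0.714286) − 0.25·ln(0.771428) = −0.5·(-0.336472) − 0.25·(-0.259512) = 0.2331.

0.2331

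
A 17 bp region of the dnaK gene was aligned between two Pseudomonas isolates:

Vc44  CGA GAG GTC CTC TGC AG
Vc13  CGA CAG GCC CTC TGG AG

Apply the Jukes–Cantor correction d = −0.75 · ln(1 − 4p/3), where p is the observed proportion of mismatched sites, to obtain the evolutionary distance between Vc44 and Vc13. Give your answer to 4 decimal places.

Differing sites — 4:G/C; 8:T/C; 15:C/G.
p = 3/17 = 0.176471.
d = −0.75 · ln(1 − (4/3)·0.176471) = −0.75 · ln(0.764705) = −0.75 · (-0.268265) = 0.2012.

0.2012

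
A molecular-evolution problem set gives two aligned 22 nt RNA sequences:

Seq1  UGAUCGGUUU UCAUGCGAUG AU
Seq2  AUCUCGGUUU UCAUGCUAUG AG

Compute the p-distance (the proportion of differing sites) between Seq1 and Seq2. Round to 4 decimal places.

The sequences differ at positions 1 (U/A), 2 (G/U), 3 (A/C), 17 (G/U), 22 (U/G).
There are 5 differences over 22 sites, so p = 5/22 = 0.2273.

0.2273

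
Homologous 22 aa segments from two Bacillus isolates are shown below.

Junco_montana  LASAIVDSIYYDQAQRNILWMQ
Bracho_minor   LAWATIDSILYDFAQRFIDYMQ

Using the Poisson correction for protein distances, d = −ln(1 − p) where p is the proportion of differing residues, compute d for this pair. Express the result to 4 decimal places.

Mismatches occur at site 3 (S↔W), site 5 (I↔T), site 6 (V↔I), site 10 (Y↔L), site 13 (Q↔F), site 17 (N↔F), site 19 (L↔D), site 20 (W↔Y).
p = 8/22 = 0.363636.
d = −ln(1 − 0.363636) = −ln(0.636364) = 0.4520.

0.4520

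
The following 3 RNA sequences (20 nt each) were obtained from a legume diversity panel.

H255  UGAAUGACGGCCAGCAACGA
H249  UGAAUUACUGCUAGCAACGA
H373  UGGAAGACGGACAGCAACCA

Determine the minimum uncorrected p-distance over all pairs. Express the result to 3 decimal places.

0.150

Pairwise Hamming distances:
  H255 vs H249: 3
  H255 vs H373: 4
  H249 vs H373: 7
The smallest is 3 mismatches, between H255 and H249; p = 3/20 = 0.150.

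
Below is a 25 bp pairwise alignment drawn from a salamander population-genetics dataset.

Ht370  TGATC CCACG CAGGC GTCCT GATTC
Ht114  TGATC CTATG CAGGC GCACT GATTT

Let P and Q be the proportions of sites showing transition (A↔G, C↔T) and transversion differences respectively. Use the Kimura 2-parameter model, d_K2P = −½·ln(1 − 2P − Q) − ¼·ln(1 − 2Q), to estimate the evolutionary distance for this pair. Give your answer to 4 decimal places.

0.2440

The sequences differ at positions 7 (C/T, transition), 9 (C/T, transition), 17 (T/C, transition), 18 (C/A, transversion), 25 (C/T, transition).
Of the 5 differences, 4 transitions and 1 transversion over 25 sites: P = 4/25 = 0.160000, Q = 1/25 = 0.040000.
d = −0.5·ln(0.640000) − 0.25·ln(0.920000) = −0.5·(-0.446287) − 0.25·(-0.083382) = 0.2440.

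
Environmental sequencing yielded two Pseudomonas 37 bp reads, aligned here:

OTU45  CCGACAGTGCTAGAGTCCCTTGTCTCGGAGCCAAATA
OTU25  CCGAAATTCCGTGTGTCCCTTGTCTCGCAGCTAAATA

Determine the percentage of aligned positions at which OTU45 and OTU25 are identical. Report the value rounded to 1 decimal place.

Mismatches occur at site 5 (C/A), site 7 (G/T), site 9 (G/C), site 11 (T/G), site 12 (A/T), site 14 (A/T), site 28 (G/C), site 32 (C/T).
29 of the 37 sites match, so the percent identity is 29/37 × 100 = 78.4%.

78.4%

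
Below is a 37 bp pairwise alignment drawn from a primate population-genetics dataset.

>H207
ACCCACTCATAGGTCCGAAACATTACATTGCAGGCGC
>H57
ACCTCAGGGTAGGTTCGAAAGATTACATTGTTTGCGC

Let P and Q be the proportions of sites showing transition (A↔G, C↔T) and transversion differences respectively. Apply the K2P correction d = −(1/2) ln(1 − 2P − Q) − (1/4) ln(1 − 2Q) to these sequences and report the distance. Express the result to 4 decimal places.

Mismatches occur at site 4 (C↔T, transition), site 5 (A↔C, transversion), site 6 (C↔A, transversion), site 7 (T↔G, transversion), site 8 (C↔G, transversion), site 9 (A↔G, transition), site 15 (C↔T, transition), site 21 (C↔G, transversion), site 31 (C↔T, transition), site 32 (A↔T, transversion), site 33 (G↔T, transversion).
Of the 11 differences, 4 transitions and 7 transversions over 37 sites: P = 4/37 = 0.108108, Q = 7/37 = 0.189189.
d = −0.5·ln(0.594595) − 0.25·ln(0.621622) = −0.5·(-0.519875) − 0.25·(-0.475423) = 0.3788.

0.3788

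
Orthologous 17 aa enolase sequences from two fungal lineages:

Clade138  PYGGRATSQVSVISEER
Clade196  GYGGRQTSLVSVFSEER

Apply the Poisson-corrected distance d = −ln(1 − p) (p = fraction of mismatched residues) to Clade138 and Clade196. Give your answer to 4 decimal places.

0.2683

Differing sites — 1:P/G; 6:A/Q; 9:Q/L; 13:I/F.
p = 4/17 = 0.235294.
d = −ln(1 − 0.235294) = −ln(0.764706) = 0.2683.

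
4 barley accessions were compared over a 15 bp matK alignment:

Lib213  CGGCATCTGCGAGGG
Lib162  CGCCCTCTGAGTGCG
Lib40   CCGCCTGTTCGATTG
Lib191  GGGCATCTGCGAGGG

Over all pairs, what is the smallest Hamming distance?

Pairwise Hamming distances:
  Lib213 vs Lib162: 5
  Lib213 vs Lib40: 6
  Lib213 vs Lib191: 1
  Lib162 vs Lib40: 8
  Lib162 vs Lib191: 6
  Lib40 vs Lib191: 7
The smallest is 1, between Lib213 and Lib191.

1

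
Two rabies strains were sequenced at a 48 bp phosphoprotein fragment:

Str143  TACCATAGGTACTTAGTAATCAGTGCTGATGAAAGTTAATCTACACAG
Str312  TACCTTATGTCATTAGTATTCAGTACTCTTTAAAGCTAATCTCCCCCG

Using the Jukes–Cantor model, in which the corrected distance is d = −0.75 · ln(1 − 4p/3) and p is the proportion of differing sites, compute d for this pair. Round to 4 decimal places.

0.3360

The sequences differ at positions 5 (A/T), 8 (G/T), 11 (A/C), 12 (C/A), 19 (A/T), 25 (G/A), 28 (G/C), 29 (A/T), 31 (G/T), 36 (T/C), 43 (A/C), 45 (A/C), 47 (A/C).
p = 13/48 = 0.270833.
d = −0.75 · ln(1 − (4/3)·0.270833) = −0.75 · ln(0.638889) = −0.75 · (-0.448025) = 0.3360.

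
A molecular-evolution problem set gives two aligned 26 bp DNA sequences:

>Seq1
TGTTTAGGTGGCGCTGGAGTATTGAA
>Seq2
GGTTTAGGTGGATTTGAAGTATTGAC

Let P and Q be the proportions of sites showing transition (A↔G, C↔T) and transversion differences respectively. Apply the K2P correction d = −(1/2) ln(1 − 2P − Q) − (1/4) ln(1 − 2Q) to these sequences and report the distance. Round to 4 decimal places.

The sequences differ at positions 1 (T/G, transversion), 12 (C/A, transversion), 13 (G/T, transversion), 14 (C/T, transition), 17 (G/A, transition), 26 (A/C, transversion).
Of the 6 differences, 2 transitions and 4 transversions over 26 sites: P = 2/26 = 0.076923, Q = 4/26 = 0.153846.
d = −0.5·ln(0.692308) − 0.25·ln(0.692308) = −0.5·(-0.367724) − 0.25·(-0.367724) = 0.2758.

0.2758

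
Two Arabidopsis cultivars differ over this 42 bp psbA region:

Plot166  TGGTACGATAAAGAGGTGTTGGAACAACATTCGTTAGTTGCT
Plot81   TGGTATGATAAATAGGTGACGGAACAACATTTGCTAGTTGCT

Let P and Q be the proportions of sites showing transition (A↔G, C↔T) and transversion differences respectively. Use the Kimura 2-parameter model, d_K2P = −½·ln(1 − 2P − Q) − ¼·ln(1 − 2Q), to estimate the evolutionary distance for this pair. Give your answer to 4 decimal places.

0.1610

Mismatches occur at site 6 (C/T, transition), site 13 (G/T, transversion), site 19 (T/A, transversion), site 20 (T/C, transition), site 32 (C/T, transition), site 34 (T/C, transition).
Of the 6 differences, 4 transitions and 2 transversions over 42 sites: P = 4/42 = 0.095238, Q = 2/42 = 0.047619.
d = −0.5·ln(0.761905) − 0.25·ln(0.904762) = −0.5·(-0.271933) − 0.25·(-0.100083) = 0.1610.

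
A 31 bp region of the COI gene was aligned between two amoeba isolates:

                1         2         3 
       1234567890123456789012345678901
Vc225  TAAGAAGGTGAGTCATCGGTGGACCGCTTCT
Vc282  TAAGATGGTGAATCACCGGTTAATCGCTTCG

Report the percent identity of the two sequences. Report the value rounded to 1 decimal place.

Mismatches occur at site 6 (A→T), site 12 (G→A), site 16 (T→C), site 21 (G→T), site 22 (G→A), site 24 (C→T), site 31 (T→G).
24 of the 31 sites match, so the percent identity is 24/31 × 100 = 77.4%.

77.4%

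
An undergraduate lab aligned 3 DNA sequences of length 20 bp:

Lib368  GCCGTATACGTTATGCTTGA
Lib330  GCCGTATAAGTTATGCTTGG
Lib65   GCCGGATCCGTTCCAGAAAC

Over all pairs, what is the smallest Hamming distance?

Pairwise Hamming distances:
  Lib368 vs Lib330: 2
  Lib368 vs Lib65: 10
  Lib330 vs Lib65: 11
The smallest is 2, between Lib368 and Lib330.

2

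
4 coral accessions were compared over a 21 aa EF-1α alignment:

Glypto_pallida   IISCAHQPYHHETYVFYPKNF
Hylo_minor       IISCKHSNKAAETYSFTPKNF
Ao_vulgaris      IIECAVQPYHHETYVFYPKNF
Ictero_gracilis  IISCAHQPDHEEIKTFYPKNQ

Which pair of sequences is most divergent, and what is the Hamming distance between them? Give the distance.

11

Pairwise Hamming distances:
  Glypto_pallida vs Hylo_minor: 8
  Glypto_pallida vs Ao_vulgaris: 2
  Glypto_pallida vs Ictero_gracilis: 6
  Hylo_minor vs Ao_vulgaris: 10
  Hylo_minor vs Ictero_gracilis: 11
  Ao_vulgaris vs Ictero_gracilis: 8
The largest is 11, between Hylo_minor and Ictero_gracilis.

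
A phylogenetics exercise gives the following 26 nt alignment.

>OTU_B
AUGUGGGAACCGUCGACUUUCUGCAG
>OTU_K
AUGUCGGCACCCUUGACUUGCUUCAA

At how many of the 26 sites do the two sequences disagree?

7

Differing sites — 5:G/C; 8:A/C; 12:G/C; 14:C/U; 20:U/G; 23:G/U; 26:G/A.
That gives 7 mismatches out of 26 aligned sites, so the Hamming distance is 7.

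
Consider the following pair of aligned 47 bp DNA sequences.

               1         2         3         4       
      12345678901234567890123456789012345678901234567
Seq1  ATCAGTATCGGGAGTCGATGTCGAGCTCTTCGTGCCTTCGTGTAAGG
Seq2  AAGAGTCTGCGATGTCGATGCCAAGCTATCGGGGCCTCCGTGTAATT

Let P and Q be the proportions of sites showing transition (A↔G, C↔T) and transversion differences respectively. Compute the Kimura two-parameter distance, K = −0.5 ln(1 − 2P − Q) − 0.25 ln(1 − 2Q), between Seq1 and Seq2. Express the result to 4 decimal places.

The sequences differ at positions 2 (T/A, transversion), 3 (C/G, transversion), 7 (A/C, transversion), 9 (C/G, transversion), 10 (G/C, transversion), 12 (G/A, transition), 13 (A/T, transversion), 21 (T/C, transition), 23 (G/A, transition), 28 (C/A, transversion), 30 (T/C, transition), 31 (C/G, transversion), 33 (T/G, transversion), 38 (T/C, transition), 46 (G/T, transversion), 47 (G/T, transversion).
Of the 16 differences, 5 transitions and 11 transversions over 47 sites: P = 5/47 = 0.106383, Q = 11/47 = 0.234043.
d = −0.5·ln(0.553191) − 0.25·ln(0.531914) = −0.5·(-0.592052) − 0.25·(-0.631273) = 0.4538.

0.4538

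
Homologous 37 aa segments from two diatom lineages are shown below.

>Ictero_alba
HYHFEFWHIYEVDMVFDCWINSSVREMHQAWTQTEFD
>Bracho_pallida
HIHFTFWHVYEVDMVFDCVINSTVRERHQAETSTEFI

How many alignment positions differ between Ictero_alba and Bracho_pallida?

9

Mismatches occur at site 2 (Y/I), site 5 (E/T), site 9 (I/V), site 19 (W/V), site 23 (S/T), site 27 (M/R), site 31 (W/E), site 33 (Q/S), site 37 (D/I).
That gives 9 mismatches out of 37 aligned sites, so the Hamming distance is 9.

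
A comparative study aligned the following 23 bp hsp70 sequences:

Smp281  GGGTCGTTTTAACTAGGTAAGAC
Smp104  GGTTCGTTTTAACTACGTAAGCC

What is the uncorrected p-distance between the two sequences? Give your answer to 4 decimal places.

0.1304

The sequences differ at positions 3 (G/T), 16 (G/C), 22 (A/C).
There are 3 differences over 23 sites, so p = 3/23 = 0.1304.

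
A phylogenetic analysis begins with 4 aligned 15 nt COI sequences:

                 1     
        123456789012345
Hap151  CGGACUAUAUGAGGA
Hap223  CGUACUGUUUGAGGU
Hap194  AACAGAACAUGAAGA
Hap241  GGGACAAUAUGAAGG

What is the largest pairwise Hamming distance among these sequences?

Pairwise Hamming distances:
  Hap151 vs Hap223: 4
  Hap151 vs Hap194: 7
  Hap151 vs Hap241: 4
  Hap223 vs Hap194: 10
  Hap223 vs Hap241: 7
  Hap194 vs Hap241: 6
The largest is 10, between Hap223 and Hap194.

10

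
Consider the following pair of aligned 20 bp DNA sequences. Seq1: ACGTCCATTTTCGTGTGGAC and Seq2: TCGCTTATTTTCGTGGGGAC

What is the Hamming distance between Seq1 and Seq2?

The sequences differ at positions 1 (A/T), 4 (T/C), 5 (C/T), 6 (C/T), 16 (T/G).
That gives 5 mismatches out of 20 aligned sites, so the Hamming distance is 5.

5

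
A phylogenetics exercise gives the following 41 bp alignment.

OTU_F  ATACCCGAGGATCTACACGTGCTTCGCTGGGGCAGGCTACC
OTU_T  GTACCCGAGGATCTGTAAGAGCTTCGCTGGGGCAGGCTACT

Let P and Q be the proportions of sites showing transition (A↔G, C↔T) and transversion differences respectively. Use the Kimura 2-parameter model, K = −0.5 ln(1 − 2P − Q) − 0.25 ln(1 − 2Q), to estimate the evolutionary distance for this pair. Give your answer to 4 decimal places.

0.1655

The sequences differ at positions 1 (A/G, transition), 15 (A/G, transition), 16 (C/T, transition), 18 (C/A, transversion), 20 (T/A, transversion), 41 (C/T, transition).
Of the 6 differences, 4 transitions and 2 transversions over 41 sites: P = 4/41 = 0.097561, Q = 2/41 = 0.048780.
d = −0.5·ln(0.756098) − 0.25·ln(0.902440) = −0.5·(-0.279584) − 0.25·(-0.102653) = 0.1655.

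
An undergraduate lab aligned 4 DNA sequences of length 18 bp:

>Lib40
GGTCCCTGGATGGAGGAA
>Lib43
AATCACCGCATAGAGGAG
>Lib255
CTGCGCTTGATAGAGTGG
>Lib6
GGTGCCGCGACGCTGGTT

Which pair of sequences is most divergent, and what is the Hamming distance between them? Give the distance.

Pairwise Hamming distances:
  Lib40 vs Lib43: 7
  Lib40 vs Lib255: 9
  Lib40 vs Lib6: 8
  Lib43 vs Lib255: 9
  Lib43 vs Lib6: 13
  Lib255 vs Lib6: 14
The largest is 14, between Lib255 and Lib6.

14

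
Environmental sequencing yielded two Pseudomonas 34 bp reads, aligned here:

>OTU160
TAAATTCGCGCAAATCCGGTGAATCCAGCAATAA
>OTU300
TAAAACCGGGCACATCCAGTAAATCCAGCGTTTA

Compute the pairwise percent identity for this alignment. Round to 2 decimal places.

The sequences differ at positions 5 (T/A), 6 (T/C), 9 (C/G), 13 (A/C), 18 (G/A), 21 (G/A), 30 (A/G), 31 (A/T), 33 (A/T).
25 of the 34 sites match, so the percent identity is 25/34 × 100 = 73.53%.

73.53%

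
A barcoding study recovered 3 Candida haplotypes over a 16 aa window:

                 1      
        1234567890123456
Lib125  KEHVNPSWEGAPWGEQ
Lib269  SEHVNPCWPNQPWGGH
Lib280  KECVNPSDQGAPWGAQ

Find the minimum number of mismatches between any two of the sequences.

4

Pairwise Hamming distances:
  Lib125 vs Lib269: 7
  Lib125 vs Lib280: 4
  Lib269 vs Lib280: 9
The smallest is 4, between Lib125 and Lib280.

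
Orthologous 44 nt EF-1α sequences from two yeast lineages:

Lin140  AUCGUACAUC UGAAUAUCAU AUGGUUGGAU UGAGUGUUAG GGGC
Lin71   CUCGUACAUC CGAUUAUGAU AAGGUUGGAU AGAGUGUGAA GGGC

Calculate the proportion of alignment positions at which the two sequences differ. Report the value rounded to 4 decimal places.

0.1818

The sequences differ at positions 1 (A/C), 11 (U/C), 14 (A/U), 18 (C/G), 22 (U/A), 31 (U/A), 38 (U/G), 40 (G/A).
There are 8 differences over 44 sites, so p = 8/44 = 0.1818.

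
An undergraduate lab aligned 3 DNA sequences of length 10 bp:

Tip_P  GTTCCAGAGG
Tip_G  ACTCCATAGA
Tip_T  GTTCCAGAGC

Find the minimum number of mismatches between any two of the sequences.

Pairwise Hamming distances:
  Tip_P vs Tip_G: 4
  Tip_P vs Tip_T: 1
  Tip_G vs Tip_T: 4
The smallest is 1, between Tip_P and Tip_T.

1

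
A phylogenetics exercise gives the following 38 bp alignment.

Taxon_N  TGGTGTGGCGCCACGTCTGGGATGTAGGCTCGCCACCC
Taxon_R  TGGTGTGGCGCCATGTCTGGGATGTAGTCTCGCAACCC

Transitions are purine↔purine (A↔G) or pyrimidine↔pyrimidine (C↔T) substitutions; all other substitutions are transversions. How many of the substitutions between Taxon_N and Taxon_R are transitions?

1

Mismatches occur at site 14 (C↔T, transition), site 28 (G↔T, transversion), site 34 (C↔A, transversion).
Of the 3 differences, 1 transition and 2 transversions, so the answer is 1.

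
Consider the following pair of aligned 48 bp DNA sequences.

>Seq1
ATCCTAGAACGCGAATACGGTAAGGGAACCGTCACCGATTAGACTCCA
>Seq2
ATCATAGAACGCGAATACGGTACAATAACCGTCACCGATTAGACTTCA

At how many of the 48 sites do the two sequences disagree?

Mismatches occur at site 4 (C→A), site 23 (A→C), site 24 (G→A), site 25 (G→A), site 26 (G→T), site 46 (C→T).
That gives 6 mismatches out of 48 aligned sites, so the Hamming distance is 6.

6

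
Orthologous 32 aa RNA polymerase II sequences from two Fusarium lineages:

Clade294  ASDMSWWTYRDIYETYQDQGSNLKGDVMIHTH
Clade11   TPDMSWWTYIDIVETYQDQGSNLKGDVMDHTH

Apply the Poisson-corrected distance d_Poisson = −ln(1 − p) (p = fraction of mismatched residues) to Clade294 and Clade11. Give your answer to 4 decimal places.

Mismatches occur at site 1 (A/T), site 2 (S/P), site 10 (R/I), site 13 (Y/V), site 29 (I/D).
p = 5/32 = 0.156250.
d = −ln(1 − 0.156250) = −ln(0.843750) = 0.1699.

0.1699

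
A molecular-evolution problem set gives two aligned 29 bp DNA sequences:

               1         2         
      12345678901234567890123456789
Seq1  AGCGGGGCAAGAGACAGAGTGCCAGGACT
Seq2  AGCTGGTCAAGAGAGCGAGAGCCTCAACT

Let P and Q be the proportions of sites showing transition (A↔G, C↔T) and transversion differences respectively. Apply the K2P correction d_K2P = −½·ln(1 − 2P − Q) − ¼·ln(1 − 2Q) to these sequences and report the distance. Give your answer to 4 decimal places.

0.3506

Differing sites — 4:G/T (Tv); 7:G/T (Tv); 15:C/G (Tv); 16:A/C (Tv); 20:T/A (Tv); 24:A/T (Tv); 25:G/C (Tv); 26:G/A (Ti).
Of the 8 differences, 1 transition and 7 transversions over 29 sites: P = 1/29 = 0.034483, Q = 7/29 = 0.241379.
d = −0.5·ln(0.689655) − 0.25·ln(0.517242) = −0.5·(-0.371564) − 0.25·(-0.659244) = 0.3506.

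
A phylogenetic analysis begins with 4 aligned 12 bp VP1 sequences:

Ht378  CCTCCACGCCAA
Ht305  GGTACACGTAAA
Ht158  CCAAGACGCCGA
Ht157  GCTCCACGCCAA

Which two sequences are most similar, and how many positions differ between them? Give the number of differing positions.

1

Pairwise Hamming distances:
  Ht378 vs Ht305: 5
  Ht378 vs Ht158: 4
  Ht378 vs Ht157: 1
  Ht305 vs Ht158: 7
  Ht305 vs Ht157: 4
  Ht158 vs Ht157: 5
The smallest is 1, between Ht378 and Ht157.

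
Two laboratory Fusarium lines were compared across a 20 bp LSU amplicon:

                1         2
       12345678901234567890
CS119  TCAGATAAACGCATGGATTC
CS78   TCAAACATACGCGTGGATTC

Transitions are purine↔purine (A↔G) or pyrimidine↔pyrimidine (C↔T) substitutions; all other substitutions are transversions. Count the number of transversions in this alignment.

1

Differing sites — 4:G/A (Ti); 6:T/C (Ti); 8:A/T (Tv); 13:A/G (Ti).
Of the 4 differences, 3 transitions and 1 transversion, so the answer is 1.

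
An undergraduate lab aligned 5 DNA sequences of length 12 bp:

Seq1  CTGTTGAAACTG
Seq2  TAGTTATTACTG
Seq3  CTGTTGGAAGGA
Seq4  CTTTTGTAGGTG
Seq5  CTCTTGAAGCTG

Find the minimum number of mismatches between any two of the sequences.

2

Pairwise Hamming distances:
  Seq1 vs Seq2: 5
  Seq1 vs Seq3: 4
  Seq1 vs Seq4: 4
  Seq1 vs Seq5: 2
  Seq2 vs Seq3: 8
  Seq2 vs Seq4: 7
  Seq2 vs Seq5: 7
  Seq3 vs Seq4: 5
  Seq3 vs Seq5: 6
  Seq4 vs Seq5: 3
The smallest is 2, between Seq1 and Seq5.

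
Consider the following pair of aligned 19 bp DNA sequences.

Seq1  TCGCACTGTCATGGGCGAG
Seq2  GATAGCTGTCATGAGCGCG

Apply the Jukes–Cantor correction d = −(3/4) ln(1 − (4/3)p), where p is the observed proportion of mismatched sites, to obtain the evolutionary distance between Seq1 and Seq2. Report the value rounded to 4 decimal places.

Mismatches occur at site 1 (T↔G), site 2 (C↔A), site 3 (G↔T), site 4 (C↔A), site 5 (A↔G), site 14 (G↔A), site 18 (A↔C).
p = 7/19 = 0.368421.
d = −0.75 · ln(1 − (4/3)·0.368421) = −0.75 · ln(0.508772) = −0.75 · (-0.675755) = 0.5068.

0.5068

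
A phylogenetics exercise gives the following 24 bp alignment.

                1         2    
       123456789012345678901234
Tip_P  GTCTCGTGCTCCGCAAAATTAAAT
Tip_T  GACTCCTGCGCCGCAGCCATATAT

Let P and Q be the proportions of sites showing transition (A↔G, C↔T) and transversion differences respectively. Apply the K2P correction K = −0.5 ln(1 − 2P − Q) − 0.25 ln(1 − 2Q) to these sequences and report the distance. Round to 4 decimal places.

0.4539

Differing sites — 2:T/A (Tv); 6:G/C (Tv); 10:T/G (Tv); 16:A/G (Ti); 17:A/C (Tv); 18:A/C (Tv); 19:T/A (Tv); 22:A/T (Tv).
Of the 8 differences, 1 transition and 7 transversions over 24 sites: P = 1/24 = 0.041667, Q = 7/24 = 0.291667.
d = −0.5·ln(0.624999) − 0.25·ln(0.416666) = −0.5·(-0.470005) − 0.25·(-0.875470) = 0.4539.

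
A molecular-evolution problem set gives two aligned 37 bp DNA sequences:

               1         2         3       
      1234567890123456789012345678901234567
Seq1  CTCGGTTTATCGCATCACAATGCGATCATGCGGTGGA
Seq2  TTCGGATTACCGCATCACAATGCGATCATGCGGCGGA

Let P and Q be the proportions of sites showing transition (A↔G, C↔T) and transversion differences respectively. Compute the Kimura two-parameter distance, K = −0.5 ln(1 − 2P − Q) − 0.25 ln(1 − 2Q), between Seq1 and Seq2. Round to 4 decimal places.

0.1188

The sequences differ at positions 1 (C/T, transition), 6 (T/A, transversion), 10 (T/C, transition), 34 (T/C, transition).
Of the 4 differences, 3 transitions and 1 transversion over 37 sites: P = 3/37 = 0.081081, Q = 1/37 = 0.027027.
d = −0.5·ln(0.810811) − 0.25·ln(0.945946) = −0.5·(-0.209720) − 0.25·(-0.055570) = 0.1188.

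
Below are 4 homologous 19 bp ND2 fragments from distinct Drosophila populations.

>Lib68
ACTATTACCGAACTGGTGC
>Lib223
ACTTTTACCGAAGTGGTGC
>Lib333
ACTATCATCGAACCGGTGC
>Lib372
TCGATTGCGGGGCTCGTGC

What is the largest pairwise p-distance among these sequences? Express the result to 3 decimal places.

Pairwise Hamming distances:
  Lib68 vs Lib223: 2
  Lib68 vs Lib333: 3
  Lib68 vs Lib372: 7
  Lib223 vs Lib333: 5
  Lib223 vs Lib372: 9
  Lib333 vs Lib372: 10
The largest is 10 mismatches, between Lib333 and Lib372; p = 10/19 = 0.526.

0.526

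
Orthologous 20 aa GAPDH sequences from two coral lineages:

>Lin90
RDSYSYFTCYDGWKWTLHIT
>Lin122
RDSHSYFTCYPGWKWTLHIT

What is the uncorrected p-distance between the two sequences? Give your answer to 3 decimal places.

0.100

Differing sites — 4:Y/H; 11:D/P.
There are 2 differences over 20 sites, so p = 2/20 = 0.100.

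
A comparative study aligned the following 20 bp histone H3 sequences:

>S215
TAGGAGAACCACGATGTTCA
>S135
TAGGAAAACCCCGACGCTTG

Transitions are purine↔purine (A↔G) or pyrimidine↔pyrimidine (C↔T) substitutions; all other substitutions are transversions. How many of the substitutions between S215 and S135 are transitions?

Differing sites — 6:G/A (Ti); 11:A/C (Tv); 15:T/C (Ti); 17:T/C (Ti); 19:C/T (Ti); 20:A/G (Ti).
Of the 6 differences, 5 transitions and 1 transversion, so the answer is 5.

5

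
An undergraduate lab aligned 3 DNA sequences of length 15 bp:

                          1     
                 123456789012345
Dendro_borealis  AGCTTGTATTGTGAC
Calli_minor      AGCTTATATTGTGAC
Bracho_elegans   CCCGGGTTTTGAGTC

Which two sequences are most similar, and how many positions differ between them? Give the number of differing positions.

1

Pairwise Hamming distances:
  Dendro_borealis vs Calli_minor: 1
  Dendro_borealis vs Bracho_elegans: 7
  Calli_minor vs Bracho_elegans: 8
The smallest is 1, between Dendro_borealis and Calli_minor.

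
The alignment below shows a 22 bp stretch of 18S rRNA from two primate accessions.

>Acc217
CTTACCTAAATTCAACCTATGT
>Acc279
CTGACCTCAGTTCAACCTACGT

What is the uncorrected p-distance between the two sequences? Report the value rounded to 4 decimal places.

0.1818

The sequences differ at positions 3 (T/G), 8 (A/C), 10 (A/G), 20 (T/C).
There are 4 differences over 22 sites, so p = 4/22 = 0.1818.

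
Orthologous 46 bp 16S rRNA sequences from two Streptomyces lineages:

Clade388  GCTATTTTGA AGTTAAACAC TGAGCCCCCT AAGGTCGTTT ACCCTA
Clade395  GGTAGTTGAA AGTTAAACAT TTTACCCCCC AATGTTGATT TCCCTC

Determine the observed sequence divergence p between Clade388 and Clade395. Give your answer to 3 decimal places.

0.304

Mismatches occur at site 2 (C→G), site 5 (T→G), site 8 (T→G), site 9 (G→A), site 20 (C→T), site 22 (G→T), site 23 (A→T), site 24 (G→A), site 30 (T→C), site 33 (G→T), site 36 (C→T), site 38 (T→A), site 41 (A→T), site 46 (A→C).
There are 14 differences over 46 sites, so p = 14/46 = 0.304.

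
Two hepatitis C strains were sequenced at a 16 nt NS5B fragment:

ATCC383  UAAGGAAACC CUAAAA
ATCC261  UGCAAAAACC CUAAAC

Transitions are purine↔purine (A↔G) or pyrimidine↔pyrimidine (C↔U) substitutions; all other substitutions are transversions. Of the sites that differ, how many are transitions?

3

Mismatches occur at site 2 (A→G, transition), site 3 (A→C, transversion), site 4 (G→A, transition), site 5 (G→A, transition), site 16 (A→C, transversion).
Of the 5 differences, 3 transitions and 2 transversions, so the answer is 3.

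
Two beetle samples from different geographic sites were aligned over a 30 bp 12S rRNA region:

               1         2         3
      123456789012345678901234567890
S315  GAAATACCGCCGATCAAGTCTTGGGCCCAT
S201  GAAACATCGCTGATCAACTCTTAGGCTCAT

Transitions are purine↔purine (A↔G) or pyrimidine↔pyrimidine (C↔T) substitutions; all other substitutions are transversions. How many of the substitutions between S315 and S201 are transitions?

Mismatches occur at site 5 (T↔C, transition), site 7 (C↔T, transition), site 11 (C↔T, transition), site 18 (G↔C, transversion), site 23 (G↔A, transition), site 27 (C↔T, transition).
Of the 6 differences, 5 transitions and 1 transversion, so the answer is 5.

5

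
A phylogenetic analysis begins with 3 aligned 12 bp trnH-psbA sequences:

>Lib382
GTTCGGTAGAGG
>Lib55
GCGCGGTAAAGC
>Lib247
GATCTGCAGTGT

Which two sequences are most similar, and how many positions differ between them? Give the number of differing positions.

Pairwise Hamming distances:
  Lib382 vs Lib55: 4
  Lib382 vs Lib247: 5
  Lib55 vs Lib247: 7
The smallest is 4, between Lib382 and Lib55.

4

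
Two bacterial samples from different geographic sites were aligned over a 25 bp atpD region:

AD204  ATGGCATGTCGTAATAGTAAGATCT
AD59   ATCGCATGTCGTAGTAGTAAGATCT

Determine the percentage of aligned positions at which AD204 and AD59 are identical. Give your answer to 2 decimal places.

92.00%

Mismatches occur at site 3 (G/C), site 14 (A/G).
23 of the 25 sites match, so the percent identity is 23/25 × 100 = 92.00%.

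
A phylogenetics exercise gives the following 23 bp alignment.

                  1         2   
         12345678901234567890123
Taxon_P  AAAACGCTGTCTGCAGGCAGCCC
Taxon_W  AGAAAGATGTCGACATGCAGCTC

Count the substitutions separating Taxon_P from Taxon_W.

The sequences differ at positions 2 (A/G), 5 (C/A), 7 (C/A), 12 (T/G), 13 (G/A), 16 (G/T), 22 (C/T).
That gives 7 mismatches out of 23 aligned sites, so the Hamming distance is 7.

7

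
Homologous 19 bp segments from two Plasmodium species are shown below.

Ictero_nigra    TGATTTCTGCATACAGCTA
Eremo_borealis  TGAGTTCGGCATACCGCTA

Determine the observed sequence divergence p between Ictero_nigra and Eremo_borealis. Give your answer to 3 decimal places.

0.158

Mismatches occur at site 4 (T→G), site 8 (T→G), site 15 (A→C).
There are 3 differences over 19 sites, so p = 3/19 = 0.158.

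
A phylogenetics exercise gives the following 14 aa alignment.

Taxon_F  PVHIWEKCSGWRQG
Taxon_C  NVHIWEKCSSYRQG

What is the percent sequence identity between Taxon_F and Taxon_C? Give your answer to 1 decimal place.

78.6%

Mismatches occur at site 1 (P/N), site 10 (G/S), site 11 (W/Y).
11 of the 14 sites match, so the percent identity is 11/14 × 100 = 78.6%.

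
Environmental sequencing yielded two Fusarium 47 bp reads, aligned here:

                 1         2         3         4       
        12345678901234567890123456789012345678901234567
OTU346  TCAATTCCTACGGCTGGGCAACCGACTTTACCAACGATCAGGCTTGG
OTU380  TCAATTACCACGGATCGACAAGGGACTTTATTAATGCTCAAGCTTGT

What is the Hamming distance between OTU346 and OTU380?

Differing sites — 7:C/A; 9:T/C; 14:C/A; 16:G/C; 18:G/A; 22:C/G; 23:C/G; 31:C/T; 32:C/T; 35:C/T; 37:A/C; 41:G/A; 47:G/T.
That gives 13 mismatches out of 47 aligned sites, so the Hamming distance is 13.

13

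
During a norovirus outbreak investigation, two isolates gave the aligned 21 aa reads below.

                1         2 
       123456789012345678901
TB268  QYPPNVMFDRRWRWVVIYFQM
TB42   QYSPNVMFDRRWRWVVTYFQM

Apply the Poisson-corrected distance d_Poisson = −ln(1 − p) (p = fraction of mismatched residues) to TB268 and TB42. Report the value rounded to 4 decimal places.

0.1001

Mismatches occur at site 3 (P→S), site 17 (I→T).
p = 2/21 = 0.095238.
d = −ln(1 − 0.095238) = −ln(0.904762) = 0.1001.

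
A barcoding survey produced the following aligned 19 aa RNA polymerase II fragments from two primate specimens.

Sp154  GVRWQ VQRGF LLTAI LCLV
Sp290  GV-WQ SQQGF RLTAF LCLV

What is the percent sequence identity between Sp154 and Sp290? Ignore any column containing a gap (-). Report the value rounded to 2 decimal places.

77.78%

Excluding the 1 gap column leaves 18 comparable sites.
Mismatches occur at site 6 (V↔S), site 8 (R↔Q), site 11 (L↔R), site 15 (I↔F).
14 of the 18 comparable sites match, so the percent identity is 14/18 × 100 = 77.78%.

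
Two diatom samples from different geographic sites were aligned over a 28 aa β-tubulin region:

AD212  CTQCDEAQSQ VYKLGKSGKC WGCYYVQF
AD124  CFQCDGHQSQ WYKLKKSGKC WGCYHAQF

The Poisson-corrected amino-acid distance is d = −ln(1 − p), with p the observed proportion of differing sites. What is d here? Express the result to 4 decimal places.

0.2877

Mismatches occur at site 2 (T/F), site 6 (E/G), site 7 (A/H), site 11 (V/W), site 15 (G/K), site 25 (Y/H), site 26 (V/A).
p = 7/28 = 0.250000.
d = −ln(1 − 0.250000) = −ln(0.750000) = 0.2877.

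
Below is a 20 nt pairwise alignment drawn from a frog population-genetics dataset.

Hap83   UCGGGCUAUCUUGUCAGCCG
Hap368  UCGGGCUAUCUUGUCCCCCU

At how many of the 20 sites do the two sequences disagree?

3

The sequences differ at positions 16 (A/C), 17 (G/C), 20 (G/U).
That gives 3 mismatches out of 20 aligned sites, so the Hamming distance is 3.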